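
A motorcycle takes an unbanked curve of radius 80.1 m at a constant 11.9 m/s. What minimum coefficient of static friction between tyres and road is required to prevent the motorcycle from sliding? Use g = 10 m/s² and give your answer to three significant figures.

0.177

Friction provides the centripetal force: μ_s m g = m v²/r, so μ_s = v²/(g r) = (11.90)²/(10.0 × 80.1) = 141.6/801.0 = 0.1768.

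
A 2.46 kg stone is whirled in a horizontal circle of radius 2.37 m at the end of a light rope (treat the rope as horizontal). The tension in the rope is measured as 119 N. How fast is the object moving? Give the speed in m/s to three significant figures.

10.7 m/s

T = m v²/r ⇒ v = √(T r / m) = √(119 × 2.37 / 2.46) = √114.6 = 10.71 m/s.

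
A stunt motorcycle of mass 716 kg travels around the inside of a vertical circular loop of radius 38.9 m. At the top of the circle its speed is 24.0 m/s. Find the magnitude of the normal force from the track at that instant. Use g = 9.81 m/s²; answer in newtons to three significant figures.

At the top, both N and the weight mg point inward (toward the centre), so N + mg = mv²/r.
N = m(v²/r − g) = 716 × ((24.0)²/38.9 − 9.81) = 716 × (14.81 − 9.81) = 716 × 4.997 = 3578 N.

3580 N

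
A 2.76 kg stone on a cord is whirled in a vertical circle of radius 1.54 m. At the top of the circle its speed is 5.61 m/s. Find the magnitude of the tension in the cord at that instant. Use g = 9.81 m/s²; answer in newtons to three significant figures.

At the top, both T and the weight mg point inward (toward the centre), so T + mg = mv²/r.
T = m(v²/r − g) = 2.76 × ((5.61)²/1.54 − 9.81) = 2.76 × (20.44 − 9.81) = 2.76 × 10.63 = 29.33 N.

29.3 N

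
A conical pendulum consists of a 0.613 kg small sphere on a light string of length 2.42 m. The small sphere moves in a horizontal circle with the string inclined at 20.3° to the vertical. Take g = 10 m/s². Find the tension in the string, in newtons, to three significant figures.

Vertically the bob has no acceleration, so T cosθ = mg.
T = mg/cosθ = 0.613 × 10.0 / cos 20.3° = 6.130/0.9379 = 6.536 N.

6.54 N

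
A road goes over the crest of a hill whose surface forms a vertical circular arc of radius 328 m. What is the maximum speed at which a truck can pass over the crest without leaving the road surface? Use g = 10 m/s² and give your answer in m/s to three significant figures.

At the crest the centre of the circle is below the truck, so the net downward (centripetal) force is mg − N = mv²/r.
The truck leaves the road when N → 0, giving v_max = √(g r) = √(10.0 × 328) = 57.27 m/s.

57.3 m/s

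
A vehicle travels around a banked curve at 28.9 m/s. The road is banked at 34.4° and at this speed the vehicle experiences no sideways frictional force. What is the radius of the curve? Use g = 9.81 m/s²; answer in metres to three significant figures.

124 m

Frictionless banking: tanθ = v²/(rg), so r = v²/(g tanθ).
r = (28.9)²/(9.81 × tan 34.4°) = 835.2/(9.81 × 0.6847) = 835.2/6.717 = 124.3 m.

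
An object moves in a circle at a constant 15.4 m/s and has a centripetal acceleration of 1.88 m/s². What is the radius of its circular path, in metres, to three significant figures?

a_c = v²/r ⇒ r = v²/a_c = (15.4)²/1.88 = 237.2/1.88 = 126.1 m.

126 m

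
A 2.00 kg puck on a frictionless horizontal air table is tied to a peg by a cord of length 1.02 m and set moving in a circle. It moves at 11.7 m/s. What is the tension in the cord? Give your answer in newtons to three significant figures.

268 N

The tension is the only horizontal force, so it supplies the full centripetal force: T = m v²/r = 2.00 × (11.70)²/1.02 = 2.00 × 136.9/1.02 = 268.4 N.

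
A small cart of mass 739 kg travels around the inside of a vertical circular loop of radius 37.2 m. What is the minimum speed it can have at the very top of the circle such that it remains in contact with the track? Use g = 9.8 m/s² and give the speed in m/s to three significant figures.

19.1 m/s

At the top, both weight mg and N point toward the centre: N + mg = mv²/r.
At minimum speed N → 0, so mg = mv_min²/r ⇒ v_min = √(g r) = √(9.8 × 37.2) = 19.09 m/s.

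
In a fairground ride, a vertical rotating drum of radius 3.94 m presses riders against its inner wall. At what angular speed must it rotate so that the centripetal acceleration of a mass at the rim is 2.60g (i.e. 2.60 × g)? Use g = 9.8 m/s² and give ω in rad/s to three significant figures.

Centripetal acceleration a_c = ω²r. Setting ω²r = 2.60g:
ω = √(2.60g / r) = √(2.60 × 9.8 / 3.94) = √6.467 = 2.543 rad/s.

2.54 rad/s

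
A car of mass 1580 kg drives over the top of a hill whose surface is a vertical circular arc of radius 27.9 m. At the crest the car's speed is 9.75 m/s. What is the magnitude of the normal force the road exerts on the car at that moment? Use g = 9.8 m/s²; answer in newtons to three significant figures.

10100 N

At the crest the centripetal acceleration points downward (toward the centre of the arc), so mg − N = mv²/r.
N = m(g − v²/r) = 1580 × (9.8 − (9.75)²/27.9) = 1580 × (9.8 − 3.407) = 1580 × 6.393 = 10100 N.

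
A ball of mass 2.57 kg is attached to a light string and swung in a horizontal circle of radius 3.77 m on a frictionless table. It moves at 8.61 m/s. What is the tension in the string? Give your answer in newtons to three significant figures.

The tension is the only horizontal force, so it supplies the full centripetal force: T = m v²/r = 2.57 × (8.610)²/3.77 = 2.57 × 74.13/3.77 = 50.54 N.

50.5 N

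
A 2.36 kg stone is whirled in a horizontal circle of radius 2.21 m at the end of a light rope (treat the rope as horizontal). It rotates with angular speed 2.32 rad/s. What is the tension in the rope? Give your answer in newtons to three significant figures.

v = ωr = 2.32 × 2.21 = 5.127 m/s.
The tension is the only horizontal force, so it supplies the full centripetal force: T = m v²/r = 2.36 × (5.127)²/2.21 = 2.36 × 26.29/2.21 = 28.07 N.

28.1 N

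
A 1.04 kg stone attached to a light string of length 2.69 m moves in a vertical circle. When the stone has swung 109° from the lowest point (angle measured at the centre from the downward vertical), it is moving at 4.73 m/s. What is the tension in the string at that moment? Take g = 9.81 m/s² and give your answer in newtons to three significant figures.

Take the radial direction toward the centre of the circle as positive. The component of the weight along the string toward the centre is −mg cos φ (φ measured from the bottom), so Newton's second law along the string gives T − mg cos φ = m v²/r.
cos 109° = -0.3256, so T = m(v²/r + g cos φ) = 1.04 × ((4.73)²/2.69 + 9.81 × -0.3256) = 1.04 × (8.317 + (-3.194)) = 1.04 × 5.123 = 5.328 N.

5.33 N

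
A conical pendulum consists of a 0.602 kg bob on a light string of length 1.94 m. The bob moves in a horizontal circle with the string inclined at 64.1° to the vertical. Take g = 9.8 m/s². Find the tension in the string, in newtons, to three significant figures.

Vertically the bob has no acceleration, so T cosθ = mg.
T = mg/cosθ = 0.602 × 9.8 / cos 64.1° = 5.900/0.4368 = 13.51 N.

13.5 N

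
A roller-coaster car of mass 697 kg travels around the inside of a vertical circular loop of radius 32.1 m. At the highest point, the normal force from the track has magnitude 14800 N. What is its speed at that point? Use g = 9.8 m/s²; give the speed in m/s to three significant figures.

At the top, N + mg = mv²/r, so v = √(r(N/m + g)) = √(32.1 × (14800/697 + 9.8)) = √(32.1 × 31.03) = √996.2 = 31.56 m/s.

31.6 m/s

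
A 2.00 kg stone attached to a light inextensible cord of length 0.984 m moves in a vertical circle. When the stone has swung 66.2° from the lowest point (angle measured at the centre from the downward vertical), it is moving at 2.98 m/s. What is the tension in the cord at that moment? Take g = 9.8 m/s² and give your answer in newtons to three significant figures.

Take the radial direction toward the centre of the circle as positive. The component of the weight along the string toward the centre is −mg cos φ (φ measured from the bottom), so Newton's second law along the string gives T − mg cos φ = m v²/r.
cos 66.2° = 0.4035, so T = m(v²/r + g cos φ) = 2.00 × ((2.98)²/0.984 + 9.8 × 0.4035) = 2.00 × (9.025 + (3.955)) = 2.00 × 12.98 = 25.96 N.

26.0 N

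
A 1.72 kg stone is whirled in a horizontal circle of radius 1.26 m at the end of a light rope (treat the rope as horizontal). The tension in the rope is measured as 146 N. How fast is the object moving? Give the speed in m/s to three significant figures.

T = m v²/r ⇒ v = √(T r / m) = √(146 × 1.26 / 1.72) = √107.0 = 10.34 m/s.

10.3 m/s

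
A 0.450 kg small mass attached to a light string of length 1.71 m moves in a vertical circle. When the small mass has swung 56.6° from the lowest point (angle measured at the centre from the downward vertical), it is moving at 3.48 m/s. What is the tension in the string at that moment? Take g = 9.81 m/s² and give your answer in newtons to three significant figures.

5.62 N

Take the radial direction toward the centre of the circle as positive. The component of the weight along the string toward the centre is −mg cos φ (φ measured from the bottom), so Newton's second law along the string gives T − mg cos φ = m v²/r.
cos 56.6° = 0.5505, so T = m(v²/r + g cos φ) = 0.450 × ((3.48)²/1.71 + 9.81 × 0.5505) = 0.450 × (7.082 + (5.400)) = 0.450 × 12.48 = 5.617 N.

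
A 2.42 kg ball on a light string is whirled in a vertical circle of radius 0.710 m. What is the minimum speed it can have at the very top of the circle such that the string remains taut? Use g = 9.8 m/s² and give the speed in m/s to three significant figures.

At the top, both weight mg and T point toward the centre: T + mg = mv²/r.
At minimum speed T → 0, so mg = mv_min²/r ⇒ v_min = √(g r) = √(9.8 × 0.710) = 2.638 m/s.

2.64 m/s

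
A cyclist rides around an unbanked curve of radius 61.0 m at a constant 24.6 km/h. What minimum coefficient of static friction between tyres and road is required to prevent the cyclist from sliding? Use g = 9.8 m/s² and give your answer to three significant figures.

v = 24.6/3.6 = 6.833 m/s.
Friction provides the centripetal force: μ_s m g = m v²/r, so μ_s = v²/(g r) = (6.833)²/(9.8 × 61.0) = 46.69/597.8 = 0.07811.

0.0781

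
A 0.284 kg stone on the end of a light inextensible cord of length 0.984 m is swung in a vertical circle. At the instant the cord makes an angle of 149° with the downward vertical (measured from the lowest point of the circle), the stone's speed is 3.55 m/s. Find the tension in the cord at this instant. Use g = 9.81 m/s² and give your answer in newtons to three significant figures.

Take the radial direction toward the centre of the circle as positive. The component of the weight along the string toward the centre is −mg cos φ (φ measured from the bottom), so Newton's second law along the string gives T − mg cos φ = m v²/r.
cos 149° = -0.8572, so T = m(v²/r + g cos φ) = 0.284 × ((3.55)²/0.984 + 9.81 × -0.8572) = 0.284 × (12.81 + (-8.409)) = 0.284 × 4.399 = 1.249 N.

1.25 N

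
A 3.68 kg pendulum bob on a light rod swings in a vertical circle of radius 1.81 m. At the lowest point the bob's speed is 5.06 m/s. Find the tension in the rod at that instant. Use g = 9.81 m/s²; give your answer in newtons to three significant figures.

At the lowest point, T points up (toward the centre) and the weight mg points down (away from the centre), so the net inward force is T − mg = mv²/r.
T = m(v²/r + g) = 3.68 × ((5.06)²/1.81 + 9.81) = 3.68 × (14.15 + 9.81) = 3.68 × 23.96 = 88.16 N.

88.2 N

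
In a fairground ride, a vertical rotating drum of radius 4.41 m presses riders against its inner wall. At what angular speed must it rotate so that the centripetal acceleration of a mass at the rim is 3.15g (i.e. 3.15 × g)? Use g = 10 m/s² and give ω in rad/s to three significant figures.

2.67 rad/s

Centripetal acceleration a_c = ω²r. Setting ω²r = 3.15g:
ω = √(3.15g / r) = √(3.15 × 10.0 / 4.41) = √7.143 = 2.673 rad/s.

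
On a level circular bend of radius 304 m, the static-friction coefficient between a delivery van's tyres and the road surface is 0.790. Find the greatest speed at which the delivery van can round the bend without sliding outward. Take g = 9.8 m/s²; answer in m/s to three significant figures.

Friction provides the centripetal force on a flat curve. At maximum speed it is at its limiting value: μ_s m g = m v²/r.
Mass cancels: v_max = √(μ_s g r) = √(0.790 × 9.8 × 304) = √2354 = 48.51 m/s.

48.5 m/s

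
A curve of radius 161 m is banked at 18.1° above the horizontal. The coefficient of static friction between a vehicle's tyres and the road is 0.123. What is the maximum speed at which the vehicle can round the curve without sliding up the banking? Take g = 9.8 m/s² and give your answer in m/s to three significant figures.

27.2 m/s

At the maximum speed, friction acts down the slope at its limiting value f = μN. Radially (horizontal, toward centre): N sinθ + μN cosθ = mv²/r. Vertically: N cosθ − μN sinθ = mg.
Dividing: v² = r g (sinθ + μcosθ)/(cosθ − μsinθ).
sinθ + μcosθ = 0.3107 + 0.123×0.9505 = 0.4276; cosθ − μsinθ = 0.9505 − 0.123×0.3107 = 0.9123.
v² = 161 × 9.8 × 0.4276/0.9123 = 739.5 m²/s², so v = 27.19 m/s.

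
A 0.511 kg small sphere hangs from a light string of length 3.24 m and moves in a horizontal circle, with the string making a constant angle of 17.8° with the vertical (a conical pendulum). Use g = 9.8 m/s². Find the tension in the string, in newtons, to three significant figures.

Vertically the bob has no acceleration, so T cosθ = mg.
T = mg/cosθ = 0.511 × 9.8 / cos 17.8° = 5.008/0.9521 = 5.260 N.

5.26 N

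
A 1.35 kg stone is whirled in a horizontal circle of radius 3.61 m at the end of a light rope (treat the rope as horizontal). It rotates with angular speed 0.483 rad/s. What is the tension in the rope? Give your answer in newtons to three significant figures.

1.14 N

v = ωr = 0.483 × 3.61 = 1.744 m/s.
The tension is the only horizontal force, so it supplies the full centripetal force: T = m v²/r = 1.35 × (1.744)²/3.61 = 1.35 × 3.040/3.61 = 1.137 N.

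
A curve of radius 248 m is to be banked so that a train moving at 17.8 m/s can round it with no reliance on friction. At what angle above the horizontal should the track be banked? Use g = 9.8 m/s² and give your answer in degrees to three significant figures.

7.43°

For a frictionless banked turn: horizontally N sinθ = mv²/r and vertically N cosθ = mg.
Dividing: tanθ = v²/(r g) = (17.8)²/(248 × 9.8) = 316.8/2430 = 0.1304.
θ = arctan(0.1304) = 7.427°.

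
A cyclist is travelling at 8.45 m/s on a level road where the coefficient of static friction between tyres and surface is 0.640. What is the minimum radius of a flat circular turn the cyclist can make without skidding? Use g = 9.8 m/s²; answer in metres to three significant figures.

11.4 m

At the limit, μ_s m g = m v²/r, so r_min = v²/(μ_s g) = (8.45)²/(0.640 × 9.8) = 71.40/6.272 = 11.38 m.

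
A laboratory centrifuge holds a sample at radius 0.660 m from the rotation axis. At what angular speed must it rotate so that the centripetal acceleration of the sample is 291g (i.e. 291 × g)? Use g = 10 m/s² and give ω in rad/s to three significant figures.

Centripetal acceleration a_c = ω²r. Setting ω²r = 291g:
ω = √(291g / r) = √(291 × 10.0 / 0.660) = √4409 = 66.40 rad/s.

66.4 rad/s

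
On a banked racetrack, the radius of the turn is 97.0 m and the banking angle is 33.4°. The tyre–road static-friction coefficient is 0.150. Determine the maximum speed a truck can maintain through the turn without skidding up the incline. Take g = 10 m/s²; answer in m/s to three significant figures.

29.5 m/s

At the maximum speed, friction acts down the slope at its limiting value f = μN. Radially (horizontal, toward centre): N sinθ + μN cosθ = mv²/r. Vertically: N cosθ − μN sinθ = mg.
Dividing: v² = r g (sinθ + μcosθ)/(cosθ − μsinθ).
sinθ + μcosθ = 0.5505 + 0.150×0.8348 = 0.6757; cosθ − μsinθ = 0.8348 − 0.150×0.5505 = 0.7523.
v² = 97.0 × 10.0 × 0.6757/0.7523 = 871.3 m²/s², so v = 29.52 m/s.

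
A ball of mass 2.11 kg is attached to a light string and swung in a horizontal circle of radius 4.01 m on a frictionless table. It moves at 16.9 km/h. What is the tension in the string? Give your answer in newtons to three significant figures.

v = 16.9 km/h = 16.9/3.6 = 4.694 m/s.
The tension is the only horizontal force, so it supplies the full centripetal force: T = m v²/r = 2.11 × (4.694)²/4.01 = 2.11 × 22.04/4.01 = 11.60 N.

11.6 N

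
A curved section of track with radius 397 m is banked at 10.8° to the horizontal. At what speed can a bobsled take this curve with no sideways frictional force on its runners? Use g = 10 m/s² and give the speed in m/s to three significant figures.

On a frictionless banked curve, N sinθ = mv²/r and N cosθ = mg, so tanθ = v²/(rg).
v = √(r g tanθ) = √(397 × 10.0 × tan 10.8°) = √(397 × 10.0 × 0.1908) = √757.3 = 27.52 m/s.

27.5 m/s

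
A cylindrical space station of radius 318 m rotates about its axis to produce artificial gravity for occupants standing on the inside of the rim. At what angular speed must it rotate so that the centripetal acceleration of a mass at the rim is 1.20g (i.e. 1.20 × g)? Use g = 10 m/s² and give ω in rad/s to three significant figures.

0.194 rad/s

Centripetal acceleration a_c = ω²r. Setting ω²r = 1.20g:
ω = √(1.20g / r) = √(1.20 × 10.0 / 318) = √0.03774 = 0.1943 rad/s.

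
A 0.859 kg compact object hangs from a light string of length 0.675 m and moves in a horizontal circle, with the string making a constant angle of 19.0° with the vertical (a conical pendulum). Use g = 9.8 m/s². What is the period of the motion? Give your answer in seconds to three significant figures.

1.60 s

r = L sinθ = 0.2198 m. From T sinθ = mω²r and T cosθ = mg: tanθ = ω²r/g, so ω² = g tanθ / r = g/(L cosθ).
ω = √(g/(L cosθ)) = √(9.8/(0.675 × 0.9455)) = √15.36 = 3.919 rad/s.
Period = 2π/ω = 1.603 s.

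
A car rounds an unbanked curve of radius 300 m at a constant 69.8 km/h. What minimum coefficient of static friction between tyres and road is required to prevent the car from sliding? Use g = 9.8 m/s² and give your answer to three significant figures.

0.128

v = 69.8/3.6 = 19.39 m/s.
Friction provides the centripetal force: μ_s m g = m v²/r, so μ_s = v²/(g r) = (19.39)²/(9.8 × 300) = 375.9/2940 = 0.1279.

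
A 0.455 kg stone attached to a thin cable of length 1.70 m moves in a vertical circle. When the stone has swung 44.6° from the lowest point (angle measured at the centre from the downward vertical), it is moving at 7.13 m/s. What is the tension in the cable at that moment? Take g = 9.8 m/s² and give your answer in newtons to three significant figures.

16.8 N

Take the radial direction toward the centre of the circle as positive. The component of the weight along the string toward the centre is −mg cos φ (φ measured from the bottom), so Newton's second law along the string gives T − mg cos φ = m v²/r.
cos 44.6° = 0.7120, so T = m(v²/r + g cos φ) = 0.455 × ((7.13)²/1.70 + 9.8 × 0.7120) = 0.455 × (29.90 + (6.978)) = 0.455 × 36.88 = 16.78 N.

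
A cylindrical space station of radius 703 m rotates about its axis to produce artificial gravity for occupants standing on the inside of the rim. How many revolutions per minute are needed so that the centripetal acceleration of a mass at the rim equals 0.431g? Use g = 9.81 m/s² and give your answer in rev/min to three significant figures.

Require ω²r = 0.431g, so ω = √(0.431 × 9.81/703) = 0.07755 rad/s.
In rev/min: ω × 60/(2π) = 0.07755 × 60/(2π) = 0.7406 rev/min.

0.741 rev/min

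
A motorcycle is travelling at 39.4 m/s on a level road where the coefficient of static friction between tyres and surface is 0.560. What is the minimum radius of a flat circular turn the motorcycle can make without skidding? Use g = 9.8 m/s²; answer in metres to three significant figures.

At the limit, μ_s m g = m v²/r, so r_min = v²/(μ_s g) = (39.4)²/(0.560 × 9.8) = 1552/5.488 = 282.9 m.

283 m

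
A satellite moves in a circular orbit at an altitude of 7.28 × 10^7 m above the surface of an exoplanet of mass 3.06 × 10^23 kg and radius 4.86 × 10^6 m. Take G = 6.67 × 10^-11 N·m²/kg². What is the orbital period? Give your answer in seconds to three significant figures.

r = R + h = 4.86 × 10^6 + 7.28 × 10^7 = 7.766 × 10^7 m. Gravity provides the centripetal force: G M m / r² = m v² / r ⇒ v = √(GM/r) = 512.7 m/s.
T = 2πr/v = 2π × 7.766 × 10^7 / 512.7 = 951800 s.

952000 s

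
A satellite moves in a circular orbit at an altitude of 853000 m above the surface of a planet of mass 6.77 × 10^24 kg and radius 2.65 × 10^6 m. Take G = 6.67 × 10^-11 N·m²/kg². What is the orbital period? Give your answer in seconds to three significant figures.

r = R + h = 2.65 × 10^6 + 853000 = 3.503 × 10^6 m. Gravity provides the centripetal force: G M m / r² = m v² / r ⇒ v = √(GM/r) = 11350 m/s.
T = 2πr/v = 2π × 3.503 × 10^6 / 11350 = 1939 s.

1940 s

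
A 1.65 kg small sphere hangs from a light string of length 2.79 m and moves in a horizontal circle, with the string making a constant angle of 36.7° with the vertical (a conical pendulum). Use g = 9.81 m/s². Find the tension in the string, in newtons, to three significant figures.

Vertically the bob has no acceleration, so T cosθ = mg.
T = mg/cosθ = 1.65 × 9.81 / cos 36.7° = 16.19/0.8018 = 20.19 N.

20.2 N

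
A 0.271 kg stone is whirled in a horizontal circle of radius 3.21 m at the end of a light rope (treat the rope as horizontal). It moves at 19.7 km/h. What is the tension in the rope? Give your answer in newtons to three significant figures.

v = 19.7 km/h = 19.7/3.6 = 5.472 m/s.
The tension is the only horizontal force, so it supplies the full centripetal force: T = m v²/r = 0.271 × (5.472)²/3.21 = 0.271 × 29.95/3.21 = 2.528 N.

2.53 N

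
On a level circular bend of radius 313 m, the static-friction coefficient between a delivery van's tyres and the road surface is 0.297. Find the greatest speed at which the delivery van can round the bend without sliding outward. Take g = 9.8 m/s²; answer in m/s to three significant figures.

30.2 m/s

Friction provides the centripetal force on a flat curve. At maximum speed it is at its limiting value: μ_s m g = m v²/r.
Mass cancels: v_max = √(μ_s g r) = √(0.297 × 9.8 × 313) = √911.0 = 30.18 m/s.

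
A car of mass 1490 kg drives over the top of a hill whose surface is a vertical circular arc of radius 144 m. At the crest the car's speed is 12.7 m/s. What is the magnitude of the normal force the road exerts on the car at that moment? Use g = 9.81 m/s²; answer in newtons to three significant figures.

12900 N

At the crest the centripetal acceleration points downward (toward the centre of the arc), so mg − N = mv²/r.
N = m(g − v²/r) = 1490 × (9.81 − (12.7)²/144) = 1490 × (9.81 − 1.120) = 1490 × 8.690 = 12950 N.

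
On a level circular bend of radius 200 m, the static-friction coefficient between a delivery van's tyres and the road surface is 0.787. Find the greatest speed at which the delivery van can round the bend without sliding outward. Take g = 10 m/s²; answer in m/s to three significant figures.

On a flat curve, static friction is the only horizontal force, so it must supply the full centripetal force: μ_s m g = m v²/r.
Mass cancels: v_max = √(μ_s g r) = √(0.787 × 10.0 × 200) = √1574 = 39.67 m/s.

39.7 m/s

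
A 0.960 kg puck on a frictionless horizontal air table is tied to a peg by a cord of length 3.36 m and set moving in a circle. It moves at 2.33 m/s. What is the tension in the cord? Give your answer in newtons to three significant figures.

1.55 N

The tension is the only horizontal force, so it supplies the full centripetal force: T = m v²/r = 0.960 × (2.330)²/3.36 = 0.960 × 5.429/3.36 = 1.551 N.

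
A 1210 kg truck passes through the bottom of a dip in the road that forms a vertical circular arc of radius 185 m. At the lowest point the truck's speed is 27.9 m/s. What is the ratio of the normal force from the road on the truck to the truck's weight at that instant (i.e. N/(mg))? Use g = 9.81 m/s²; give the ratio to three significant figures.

At the bottom, N − mg = mv²/r, so N = m(v²/r + g) and N/(mg) = v²/(rg) + 1 = (27.9)²/(185 × 9.81) + 1 = 0.4289 + 1 = 1.429.

1.43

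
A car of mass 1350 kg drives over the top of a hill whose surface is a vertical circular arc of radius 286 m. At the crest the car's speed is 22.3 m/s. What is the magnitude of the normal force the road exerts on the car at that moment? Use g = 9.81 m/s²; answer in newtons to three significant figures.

At the crest the centripetal acceleration points downward (toward the centre of the arc), so mg − N = mv²/r.
N = m(g − v²/r) = 1350 × (9.81 − (22.3)²/286) = 1350 × (9.81 − 1.739) = 1350 × 8.071 = 10900 N.

10900 N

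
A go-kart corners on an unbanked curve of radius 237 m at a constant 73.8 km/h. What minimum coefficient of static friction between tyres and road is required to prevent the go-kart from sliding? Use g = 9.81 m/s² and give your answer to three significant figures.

v = 73.8/3.6 = 20.50 m/s.
Friction provides the centripetal force: μ_s m g = m v²/r, so μ_s = v²/(g r) = (20.50)²/(9.81 × 237) = 420.2/2325 = 0.1808.

0.181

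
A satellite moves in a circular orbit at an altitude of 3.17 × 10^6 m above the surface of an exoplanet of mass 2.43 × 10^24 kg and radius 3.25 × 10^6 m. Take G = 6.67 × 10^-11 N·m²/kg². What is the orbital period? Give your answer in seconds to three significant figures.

r = R + h = 3.25 × 10^6 + 3.17 × 10^6 = 6.420 × 10^6 m. Gravity provides the centripetal force: G M m / r² = m v² / r ⇒ v = √(GM/r) = 5025 m/s.
T = 2πr/v = 2π × 6.420 × 10^6 / 5025 = 8028 s.

8030 s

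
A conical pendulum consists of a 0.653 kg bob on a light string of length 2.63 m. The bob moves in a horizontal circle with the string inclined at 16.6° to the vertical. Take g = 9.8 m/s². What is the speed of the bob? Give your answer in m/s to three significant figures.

1.48 m/s

The radius of the circle is r = L sinθ = 2.63 × sin 16.6° = 0.7514 m.
Horizontally T sinθ = mv²/r and vertically T cosθ = mg, so tanθ = v²/(rg).
v = √(r g tanθ) = √(0.7514 × 9.8 × 0.2981) = √2.195 = 1.482 m/s.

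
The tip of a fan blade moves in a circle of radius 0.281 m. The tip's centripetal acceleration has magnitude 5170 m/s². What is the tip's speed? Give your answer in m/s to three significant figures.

a_c = v²/r ⇒ v = √(a_c · r) = √(5170 × 0.281) = √1453 = 38.12 m/s.

38.1 m/s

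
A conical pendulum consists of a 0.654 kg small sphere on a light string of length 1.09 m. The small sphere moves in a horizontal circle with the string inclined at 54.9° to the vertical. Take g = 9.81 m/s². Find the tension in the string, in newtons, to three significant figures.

Vertically the bob has no acceleration, so T cosθ = mg.
T = mg/cosθ = 0.654 × 9.81 / cos 54.9° = 6.416/0.5750 = 11.16 N.

11.2 N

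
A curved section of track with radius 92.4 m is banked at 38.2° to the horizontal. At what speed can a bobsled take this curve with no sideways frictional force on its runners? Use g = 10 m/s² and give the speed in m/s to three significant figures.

27.0 m/s

On a frictionless banked curve, N sinθ = mv²/r and N cosθ = mg, so tanθ = v²/(rg).
v = √(r g tanθ) = √(92.4 × 10.0 × tan 38.2°) = √(92.4 × 10.0 × 0.7869) = √727.1 = 26.97 m/s.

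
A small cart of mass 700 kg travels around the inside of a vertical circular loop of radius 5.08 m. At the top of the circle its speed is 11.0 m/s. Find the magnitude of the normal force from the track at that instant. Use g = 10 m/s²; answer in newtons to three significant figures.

At the top, both N and the weight mg point inward (toward the centre), so N + mg = mv²/r.
N = m(v²/r − g) = 700 × ((11.0)²/5.08 − 10.0) = 700 × (23.82 − 10.0) = 700 × 13.82 = 9673 N.

9670 N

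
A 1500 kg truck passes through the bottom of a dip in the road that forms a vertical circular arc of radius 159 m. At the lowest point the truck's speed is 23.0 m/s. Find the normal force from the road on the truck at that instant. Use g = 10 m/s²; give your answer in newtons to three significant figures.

20000 N

At the lowest point, N points up (toward the centre) and the weight mg points down (away from the centre), so the net inward force is N − mg = mv²/r.
N = m(v²/r + g) = 1500 × ((23.0)²/159 + 10.0) = 1500 × (3.327 + 10.0) = 1500 × 13.33 = 19990 N.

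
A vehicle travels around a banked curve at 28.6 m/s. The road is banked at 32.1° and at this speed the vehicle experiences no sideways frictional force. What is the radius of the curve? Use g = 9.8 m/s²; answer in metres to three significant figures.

Frictionless banking: tanθ = v²/(rg), so r = v²/(g tanθ).
r = (28.6)²/(9.8 × tan 32.1°) = 818.0/(9.8 × 0.6273) = 818.0/6.148 = 133.1 m.

133 m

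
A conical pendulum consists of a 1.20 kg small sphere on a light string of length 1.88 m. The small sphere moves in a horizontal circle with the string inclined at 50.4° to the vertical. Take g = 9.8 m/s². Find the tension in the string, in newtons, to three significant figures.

18.4 N

Vertically the bob has no acceleration, so T cosθ = mg.
T = mg/cosθ = 1.20 × 9.8 / cos 50.4° = 11.76/0.6374 = 18.45 N.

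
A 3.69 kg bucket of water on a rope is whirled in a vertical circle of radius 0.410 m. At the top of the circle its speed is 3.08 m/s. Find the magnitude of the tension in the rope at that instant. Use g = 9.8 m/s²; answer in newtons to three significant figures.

49.2 N

At the top, both T and the weight mg point inward (toward the centre), so T + mg = mv²/r.
T = m(v²/r − g) = 3.69 × ((3.08)²/0.410 − 9.8) = 3.69 × (23.14 − 9.8) = 3.69 × 13.34 = 49.22 N.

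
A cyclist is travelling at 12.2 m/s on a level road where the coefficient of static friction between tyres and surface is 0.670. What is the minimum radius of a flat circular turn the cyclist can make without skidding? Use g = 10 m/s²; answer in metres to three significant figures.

At the limit, μ_s m g = m v²/r, so r_min = v²/(μ_s g) = (12.2)²/(0.670 × 10.0) = 148.8/6.700 = 22.21 m.

22.2 m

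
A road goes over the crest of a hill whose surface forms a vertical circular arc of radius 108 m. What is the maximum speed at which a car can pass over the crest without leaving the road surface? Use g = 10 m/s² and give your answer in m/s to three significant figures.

32.9 m/s

At the crest the centre of the circle is below the car, so the net downward (centripetal) force is mg − N = mv²/r.
The car leaves the road when N → 0, giving v_max = √(g r) = √(10.0 × 108) = 32.86 m/s.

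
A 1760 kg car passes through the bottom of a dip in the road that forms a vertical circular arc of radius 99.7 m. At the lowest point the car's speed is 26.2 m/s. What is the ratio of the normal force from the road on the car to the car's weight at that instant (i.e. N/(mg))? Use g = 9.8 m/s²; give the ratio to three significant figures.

1.70

At the bottom, N − mg = mv²/r, so N = m(v²/r + g) and N/(mg) = v²/(rg) + 1 = (26.2)²/(99.7 × 9.8) + 1 = 0.7026 + 1 = 1.703.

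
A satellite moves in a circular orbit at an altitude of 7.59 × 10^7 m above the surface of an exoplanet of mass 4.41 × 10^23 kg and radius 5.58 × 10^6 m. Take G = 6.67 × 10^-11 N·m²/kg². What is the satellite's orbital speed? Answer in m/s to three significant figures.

Orbital radius r = R + h = 5.58 × 10^6 + 7.59 × 10^7 = 8.148 × 10^7 m.
Gravity supplies the centripetal force: G M m / r² = m v² / r, so v = √(GM/r).
v = √(6.67 × 10^-11 × 4.41 × 10^23 / 8.148 × 10^7) = √(361000) = 600.8 m/s.

601 m/s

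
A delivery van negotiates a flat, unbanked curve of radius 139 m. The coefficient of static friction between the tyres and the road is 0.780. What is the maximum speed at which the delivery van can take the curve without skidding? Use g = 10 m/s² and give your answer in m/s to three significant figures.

On a flat curve, static friction is the only horizontal force, so it must supply the full centripetal force: μ_s m g = m v²/r.
Mass cancels: v_max = √(μ_s g r) = √(0.780 × 10.0 × 139) = √1084 = 32.93 m/s.

32.9 m/s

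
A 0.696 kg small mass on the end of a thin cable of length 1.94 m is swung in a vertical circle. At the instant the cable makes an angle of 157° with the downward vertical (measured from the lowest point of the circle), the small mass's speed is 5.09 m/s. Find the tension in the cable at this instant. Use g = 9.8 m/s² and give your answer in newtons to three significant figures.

Take the radial direction toward the centre of the circle as positive. The component of the weight along the string toward the centre is −mg cos φ (φ measured from the bottom), so Newton's second law along the string gives T − mg cos φ = m v²/r.
cos 157° = -0.9205, so T = m(v²/r + g cos φ) = 0.696 × ((5.09)²/1.94 + 9.8 × -0.9205) = 0.696 × (13.35 + (-9.021)) = 0.696 × 4.334 = 3.016 N.

3.02 N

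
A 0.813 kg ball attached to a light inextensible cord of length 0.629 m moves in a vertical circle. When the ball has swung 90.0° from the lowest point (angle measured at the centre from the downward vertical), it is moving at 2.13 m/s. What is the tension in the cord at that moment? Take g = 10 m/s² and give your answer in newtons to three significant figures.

5.86 N

Take the radial direction toward the centre of the circle as positive. The component of the weight along the string toward the centre is −mg cos φ (φ measured from the bottom), so Newton's second law along the string gives T − mg cos φ = m v²/r.
cos 90.0° = 6.123 × 10^-17, so T = m(v²/r + g cos φ) = 0.813 × ((2.13)²/0.629 + 10.0 × 6.123 × 10^-17) = 0.813 × (7.213 + (6.123 × 10^-16)) = 0.813 × 7.213 = 5.864 N.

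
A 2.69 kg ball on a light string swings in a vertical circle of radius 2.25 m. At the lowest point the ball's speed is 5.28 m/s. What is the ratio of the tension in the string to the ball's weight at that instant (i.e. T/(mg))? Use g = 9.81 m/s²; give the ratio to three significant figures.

2.26

At the bottom, T − mg = mv²/r, so T = m(v²/r + g) and T/(mg) = v²/(rg) + 1 = (5.28)²/(2.25 × 9.81) + 1 = 1.263 + 1 = 2.263.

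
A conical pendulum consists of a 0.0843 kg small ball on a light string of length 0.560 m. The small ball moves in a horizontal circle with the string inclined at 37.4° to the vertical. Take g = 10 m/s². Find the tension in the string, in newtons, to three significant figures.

1.06 N

Vertically the bob has no acceleration, so T cosθ = mg.
T = mg/cosθ = 0.0843 × 10.0 / cos 37.4° = 0.8430/0.7944 = 1.061 N.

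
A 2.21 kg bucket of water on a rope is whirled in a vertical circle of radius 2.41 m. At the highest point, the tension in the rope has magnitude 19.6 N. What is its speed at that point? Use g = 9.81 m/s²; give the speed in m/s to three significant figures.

At the top, T + mg = mv²/r, so v = √(r(T/m + g)) = √(2.41 × (19.6/2.21 + 9.81)) = √(2.41 × 18.68) = √45.02 = 6.709 m/s.

6.71 m/s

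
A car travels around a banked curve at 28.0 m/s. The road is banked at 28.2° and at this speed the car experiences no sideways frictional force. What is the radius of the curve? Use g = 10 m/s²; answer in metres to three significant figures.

146 m

Frictionless banking: tanθ = v²/(rg), so r = v²/(g tanθ).
r = (28.0)²/(10.0 × tan 28.2°) = 784.0/(10.0 × 0.5362) = 784.0/5.362 = 146.2 m.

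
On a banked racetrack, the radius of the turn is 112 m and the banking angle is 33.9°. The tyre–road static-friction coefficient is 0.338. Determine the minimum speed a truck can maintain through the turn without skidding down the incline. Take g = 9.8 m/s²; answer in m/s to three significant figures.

17.3 m/s

At the minimum speed, friction acts up the slope at its limiting value f = μN. Radially (horizontal, toward centre): N sinθ − μN cosθ = mv²/r. Vertically: N cosθ + μN sinθ = mg.
Dividing: v² = r g (sinθ − μcosθ)/(cosθ + μsinθ).
sinθ − μcosθ = 0.5577 − 0.338×0.8300 = 0.2772; cosθ + μsinθ = 0.8300 + 0.338×0.5577 = 1.019.
v² = 112 × 9.8 × 0.2772/1.019 = 298.7 m²/s², so v = 17.28 m/s.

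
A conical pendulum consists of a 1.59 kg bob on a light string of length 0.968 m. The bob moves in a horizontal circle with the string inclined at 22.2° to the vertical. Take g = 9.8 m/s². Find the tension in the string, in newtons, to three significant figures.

Vertically the bob has no acceleration, so T cosθ = mg.
T = mg/cosθ = 1.59 × 9.8 / cos 22.2° = 15.58/0.9259 = 16.83 N.

16.8 N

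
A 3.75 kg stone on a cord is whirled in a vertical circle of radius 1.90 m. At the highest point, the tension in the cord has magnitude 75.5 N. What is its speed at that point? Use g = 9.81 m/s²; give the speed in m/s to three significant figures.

7.54 m/s

At the top, T + mg = mv²/r, so v = √(r(T/m + g)) = √(1.90 × (75.5/3.75 + 9.81)) = √(1.90 × 29.94) = √56.89 = 7.543 m/s.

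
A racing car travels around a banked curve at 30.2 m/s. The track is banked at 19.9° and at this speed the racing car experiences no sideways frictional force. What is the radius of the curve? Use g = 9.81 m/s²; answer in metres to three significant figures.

Frictionless banking: tanθ = v²/(rg), so r = v²/(g tanθ).
r = (30.2)²/(9.81 × tan 19.9°) = 912.0/(9.81 × 0.3620) = 912.0/3.551 = 256.8 m.

257 m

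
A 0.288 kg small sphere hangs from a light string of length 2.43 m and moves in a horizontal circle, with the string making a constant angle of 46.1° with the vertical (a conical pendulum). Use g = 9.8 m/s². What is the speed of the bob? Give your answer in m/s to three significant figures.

4.22 m/s

The radius of the circle is r = L sinθ = 2.43 × sin 46.1° = 1.751 m.
Horizontally T sinθ = mv²/r and vertically T cosθ = mg, so tanθ = v²/(rg).
v = √(r g tanθ) = √(1.751 × 9.8 × 1.039) = √17.83 = 4.223 m/s.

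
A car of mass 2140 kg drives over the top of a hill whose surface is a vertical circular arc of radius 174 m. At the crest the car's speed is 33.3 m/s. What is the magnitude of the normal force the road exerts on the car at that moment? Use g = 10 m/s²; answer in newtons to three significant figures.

7760 N

At the crest the centripetal acceleration points downward (toward the centre of the arc), so mg − N = mv²/r.
N = m(g − v²/r) = 2140 × (10.0 − (33.3)²/174) = 2140 × (10.0 − 6.373) = 2140 × 3.627 = 7762 N.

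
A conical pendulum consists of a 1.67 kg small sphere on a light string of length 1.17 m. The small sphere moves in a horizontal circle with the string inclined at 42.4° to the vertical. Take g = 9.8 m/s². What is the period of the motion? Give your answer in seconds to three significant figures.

1.87 s

r = L sinθ = 0.7889 m. From T sinθ = mω²r and T cosθ = mg: tanθ = ω²r/g, so ω² = g tanθ / r = g/(L cosθ).
ω = √(g/(L cosθ)) = √(9.8/(1.17 × 0.7385)) = √11.34 = 3.368 rad/s.
Period = 2π/ω = 1.866 s.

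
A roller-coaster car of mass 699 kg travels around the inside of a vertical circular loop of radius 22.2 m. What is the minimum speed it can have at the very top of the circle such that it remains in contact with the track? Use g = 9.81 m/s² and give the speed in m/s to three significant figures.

14.8 m/s

At the highest point the centre is directly below, so both the weight and N act inward: N + mg = mv²/r.
At minimum speed N → 0, so mg = mv_min²/r ⇒ v_min = √(g r) = √(9.81 × 22.2) = 14.76 m/s.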